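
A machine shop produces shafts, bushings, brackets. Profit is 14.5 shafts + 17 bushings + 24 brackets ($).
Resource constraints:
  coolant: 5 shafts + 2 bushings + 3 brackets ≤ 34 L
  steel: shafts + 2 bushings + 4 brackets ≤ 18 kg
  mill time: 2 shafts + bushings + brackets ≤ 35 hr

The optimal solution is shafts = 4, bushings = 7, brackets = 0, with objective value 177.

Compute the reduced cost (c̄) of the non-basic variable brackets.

-8.5

At the optimum: coolant uses 34 of 34 (binding); steel uses 18 of 18 (binding); mill time uses 15 of 35 (slack = 20).
Slack constraints have shadow price 0 (complementary slackness).
Dual feasibility on the basic columns requires 5·y_coolant + 1·y_steel = 14.5, 2·y_coolant + 2·y_steel = 17.
→ y_coolant = 1.5 and y_steel = 7.
Reduced cost of brackets: c₃ − yᵀa₃ = 24 − (1.5·3 + 7·4) = 24 − 32.5 = -8.5.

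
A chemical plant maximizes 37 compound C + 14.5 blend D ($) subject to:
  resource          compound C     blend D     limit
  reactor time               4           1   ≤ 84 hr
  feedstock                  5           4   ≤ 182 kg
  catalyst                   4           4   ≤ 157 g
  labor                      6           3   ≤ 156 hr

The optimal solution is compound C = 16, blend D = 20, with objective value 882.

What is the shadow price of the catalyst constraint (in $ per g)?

Check each constraint at x*: reactor time 84/84 (tight); feedstock 160/182 (slack 22); catalyst 144/157 (slack 13); labor 156/156 (tight).
Since feedstock, catalyst are not tight, their duals are 0.
From A_Bᵀ y = c: 4·y_reactor time + 6·y_labor = 37; 1·y_reactor time + 3·y_labor = 14.5.
→ y_reactor time = 4 and y_labor = 3.5.
Shadow price of catalyst = 0.

0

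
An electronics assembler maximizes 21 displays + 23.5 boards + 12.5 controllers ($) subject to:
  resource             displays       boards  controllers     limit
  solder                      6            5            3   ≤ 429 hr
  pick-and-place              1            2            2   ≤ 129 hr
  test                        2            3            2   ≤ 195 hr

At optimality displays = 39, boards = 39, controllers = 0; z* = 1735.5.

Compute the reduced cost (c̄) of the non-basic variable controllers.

-2.5

At the optimum: solder uses 429 of 429 (binding); pick-and-place uses 117 of 129 (slack = 12); test uses 195 of 195 (binding).
Since pick-and-place is not tight, its dual is 0.
Dual feasibility on the basic columns requires 6·y_solder + 2·y_test = 21, 5·y_solder + 3·y_test = 23.5.
Solving: y_solder = 2, y_test = 4.5.
Reduced cost of controllers: c₃ − yᵀa₃ = 12.5 − (2·3 + 4.5·2) = 12.5 − 15 = -2.5.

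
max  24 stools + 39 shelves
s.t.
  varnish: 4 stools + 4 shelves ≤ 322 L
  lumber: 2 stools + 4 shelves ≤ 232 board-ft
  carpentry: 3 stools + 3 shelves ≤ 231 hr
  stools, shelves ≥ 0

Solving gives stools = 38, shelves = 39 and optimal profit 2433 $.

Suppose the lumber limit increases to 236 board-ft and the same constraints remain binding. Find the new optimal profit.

2463

Check each constraint at x*: varnish 308/322 (slack 14); lumber 232/232 (tight); carpentry 231/231 (tight).
By complementary slackness, y = 0 for the non-binding constraint.
The binding rows give the dual system: 2·y_lumber + 3·y_carpentry = 24 and 4·y_lumber + 3·y_carpentry = 39.
→ y_lumber = 7.5 and y_carpentry = 3.
Δz = y_lumber·Δb = 7.5 × (4) = 30, so new z* = 2433 + 30 = 2463.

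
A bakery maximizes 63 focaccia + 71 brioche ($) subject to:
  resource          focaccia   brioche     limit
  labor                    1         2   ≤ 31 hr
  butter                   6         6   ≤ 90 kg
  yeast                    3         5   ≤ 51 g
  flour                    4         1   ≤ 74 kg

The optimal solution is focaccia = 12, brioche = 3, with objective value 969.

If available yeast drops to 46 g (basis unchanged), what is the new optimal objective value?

At the optimum: labor uses 18 of 31 (slack = 13); butter uses 90 of 90 (binding); yeast uses 51 of 51 (binding); flour uses 51 of 74 (slack = 23).
By complementary slackness, y = 0 for the non-binding constraints.
From A_Bᵀ y = c: 6·y_butter + 3·y_yeast = 63; 6·y_butter + 5·y_yeast = 71.
This yields shadow prices y_butter = 8.5, y_yeast = 4.
Δz = y_yeast·Δb = 4 × (-5) = -20, so new z* = 969 − 20 = 949.

949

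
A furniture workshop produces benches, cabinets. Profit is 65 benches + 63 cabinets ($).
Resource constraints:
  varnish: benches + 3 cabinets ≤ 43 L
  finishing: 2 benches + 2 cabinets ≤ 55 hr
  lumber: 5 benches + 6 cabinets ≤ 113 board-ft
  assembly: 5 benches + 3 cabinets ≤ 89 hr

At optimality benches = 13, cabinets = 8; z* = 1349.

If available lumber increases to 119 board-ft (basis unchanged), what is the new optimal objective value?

At the optimum: varnish uses 37 of 43 (slack = 6); finishing uses 42 of 55 (slack = 13); lumber uses 113 of 113 (binding); assembly uses 89 of 89 (binding).
Since varnish, finishing are not tight, their duals are 0.
The binding rows give the dual system: 5·y_lumber + 5·y_assembly = 65 and 6·y_lumber + 3·y_assembly = 63.
Solving: y_lumber = 8, y_assembly = 5.
Δz = y_lumber·Δb = 8 × (6) = 48, so new z* = 1349 + 48 = 1397.

1397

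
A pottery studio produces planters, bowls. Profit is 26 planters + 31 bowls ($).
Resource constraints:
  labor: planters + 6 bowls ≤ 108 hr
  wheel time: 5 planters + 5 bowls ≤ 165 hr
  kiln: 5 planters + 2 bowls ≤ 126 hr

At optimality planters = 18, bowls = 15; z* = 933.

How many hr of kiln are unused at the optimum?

kiln used = 5·18 + 2·15 = 120; slack = 126 − 120 = 6.

6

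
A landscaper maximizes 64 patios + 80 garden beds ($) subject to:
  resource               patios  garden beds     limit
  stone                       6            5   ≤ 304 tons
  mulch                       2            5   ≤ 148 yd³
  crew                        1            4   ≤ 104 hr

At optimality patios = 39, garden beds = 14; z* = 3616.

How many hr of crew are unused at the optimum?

9

crew used = 1·39 + 4·14 = 95; slack = 104 − 95 = 9.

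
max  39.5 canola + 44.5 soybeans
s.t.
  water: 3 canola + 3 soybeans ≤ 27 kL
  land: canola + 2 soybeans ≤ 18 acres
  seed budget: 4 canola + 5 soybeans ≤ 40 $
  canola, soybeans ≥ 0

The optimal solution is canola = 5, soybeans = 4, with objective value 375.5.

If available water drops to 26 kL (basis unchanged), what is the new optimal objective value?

369

Check each constraint at x*: water 27/27 (tight); land 13/18 (slack 5); seed budget 40/40 (tight).
Slack constraints have shadow price 0 (complementary slackness).
Dual feasibility on the basic columns requires 3·y_water + 4·y_seed budget = 39.5, 3·y_water + 5·y_seed budget = 44.5.
→ y_water = 6.5 and y_seed budget = 5.
Δz = y_water·Δb = 6.5 × (-1) = -6.5, so new z* = 375.5 − 6.5 = 369.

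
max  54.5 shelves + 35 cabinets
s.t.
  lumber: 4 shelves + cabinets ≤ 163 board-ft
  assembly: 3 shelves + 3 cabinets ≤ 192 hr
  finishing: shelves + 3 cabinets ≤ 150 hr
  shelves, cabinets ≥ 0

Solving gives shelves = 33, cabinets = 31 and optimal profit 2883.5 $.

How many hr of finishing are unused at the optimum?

finishing used = 1·33 + 3·31 = 126; slack = 150 − 126 = 24.

24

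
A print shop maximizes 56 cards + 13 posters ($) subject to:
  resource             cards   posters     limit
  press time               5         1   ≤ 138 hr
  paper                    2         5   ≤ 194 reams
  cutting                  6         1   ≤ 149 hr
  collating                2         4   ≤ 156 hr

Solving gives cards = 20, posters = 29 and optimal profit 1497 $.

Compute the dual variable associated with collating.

At the optimum: press time uses 129 of 138 (slack = 9); paper uses 185 of 194 (slack = 9); cutting uses 149 of 149 (binding); collating uses 156 of 156 (binding).
Slack constraints have shadow price 0 (complementary slackness).
The binding rows give the dual system: 6·y_cutting + 2·y_collating = 56 and 1·y_cutting + 4·y_collating = 13.
Solving: y_cutting = 9, y_collating = 1.
Shadow price of collating = 1.

1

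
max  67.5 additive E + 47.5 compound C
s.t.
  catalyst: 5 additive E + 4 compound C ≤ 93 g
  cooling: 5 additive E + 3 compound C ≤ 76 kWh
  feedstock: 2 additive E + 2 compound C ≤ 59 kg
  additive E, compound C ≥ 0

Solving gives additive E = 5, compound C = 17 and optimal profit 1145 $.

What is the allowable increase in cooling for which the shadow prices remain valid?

Binding constraints: catalyst, cooling. The basis is B = [[5,4],[5,3]] with det -5.
Per unit increase in cooling, x* moves by d = (0.8, -1).
The basis stays optimal until compound C reaches 0; allowable increase = 17 kWh.

17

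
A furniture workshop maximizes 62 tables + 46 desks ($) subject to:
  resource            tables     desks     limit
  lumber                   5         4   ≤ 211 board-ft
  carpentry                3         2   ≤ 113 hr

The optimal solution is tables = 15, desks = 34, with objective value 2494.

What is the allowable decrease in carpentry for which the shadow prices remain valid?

Binding constraints: lumber, carpentry. The basis is B = [[5,4],[3,2]] with det -2.
Per unit decrease in carpentry, x* moves by d = (-2, 2.5).
The basis stays optimal until tables reaches 0; allowable decrease = 7.5 hr.

7.5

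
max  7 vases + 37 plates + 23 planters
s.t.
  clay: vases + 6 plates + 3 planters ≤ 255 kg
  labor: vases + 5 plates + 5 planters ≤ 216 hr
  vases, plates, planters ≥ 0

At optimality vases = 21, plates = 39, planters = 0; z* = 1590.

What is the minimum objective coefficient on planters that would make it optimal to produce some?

Both clay and labor are binding at x*.
From A_Bᵀ y = c: 1·y_clay + 1·y_labor = 7; 6·y_clay + 5·y_labor = 37.
This yields shadow prices y_clay = 2, y_labor = 5.
planters enters the basis when its profit ≥ yᵀa₃ = 2·3 + 5·5 = 31.

31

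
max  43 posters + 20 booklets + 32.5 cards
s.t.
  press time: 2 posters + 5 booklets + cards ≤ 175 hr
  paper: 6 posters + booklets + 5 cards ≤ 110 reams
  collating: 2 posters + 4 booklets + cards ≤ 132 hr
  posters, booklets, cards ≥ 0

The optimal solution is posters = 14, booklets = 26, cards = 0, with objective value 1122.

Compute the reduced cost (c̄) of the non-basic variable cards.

Binding: paper and collating. Non-binding: press time (17 unused).
Since press time is not tight, its dual is 0.
The binding rows give the dual system: 6·y_paper + 2·y_collating = 43 and 1·y_paper + 4·y_collating = 20.
→ y_paper = 6 and y_collating = 3.5.
Reduced cost of cards: c₃ − yᵀa₃ = 32.5 − (6·5 + 3.5·1) = 32.5 − 33.5 = -1.

-1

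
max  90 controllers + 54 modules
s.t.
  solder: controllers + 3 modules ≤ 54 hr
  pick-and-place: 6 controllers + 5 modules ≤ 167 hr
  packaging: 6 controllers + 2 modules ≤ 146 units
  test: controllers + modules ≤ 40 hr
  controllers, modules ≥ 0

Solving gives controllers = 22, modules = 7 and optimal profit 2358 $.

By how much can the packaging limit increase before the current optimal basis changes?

Binding constraints: pick-and-place, packaging. The basis is B = [[6,5],[6,2]] with det -18.
Per unit increase in packaging, x* moves by d = (0.2778, -0.3333).
The basis stays optimal until modules reaches 0; allowable increase = 21 units.

21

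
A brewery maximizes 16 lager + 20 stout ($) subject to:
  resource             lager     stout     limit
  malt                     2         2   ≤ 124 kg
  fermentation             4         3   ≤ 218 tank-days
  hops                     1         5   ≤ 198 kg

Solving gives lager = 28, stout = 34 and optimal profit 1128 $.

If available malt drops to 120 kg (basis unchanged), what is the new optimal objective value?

1098

At the optimum: malt uses 124 of 124 (binding); fermentation uses 214 of 218 (slack = 4); hops uses 198 of 198 (binding).
Slack constraints have shadow price 0 (complementary slackness).
The binding rows give the dual system: 2·y_malt + 1·y_hops = 16 and 2·y_malt + 5·y_hops = 20.
Solving: y_malt = 7.5, y_hops = 1.
Δz = y_malt·Δb = 7.5 × (-4) = -30, so new z* = 1128 − 30 = 1098.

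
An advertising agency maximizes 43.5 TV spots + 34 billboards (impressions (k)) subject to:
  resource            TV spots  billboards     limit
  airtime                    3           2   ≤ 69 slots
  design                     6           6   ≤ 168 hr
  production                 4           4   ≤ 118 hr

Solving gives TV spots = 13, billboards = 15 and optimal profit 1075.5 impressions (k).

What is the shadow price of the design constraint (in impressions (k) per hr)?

Check each constraint at x*: airtime 69/69 (tight); design 168/168 (tight); production 112/118 (slack 6).
By complementary slackness, y = 0 for the non-binding constraint.
From A_Bᵀ y = c: 3·y_airtime + 6·y_design = 43.5; 2·y_airtime + 6·y_design = 34.
→ y_airtime = 9.5 and y_design = 2.5.
Shadow price of design = 2.5.

2.5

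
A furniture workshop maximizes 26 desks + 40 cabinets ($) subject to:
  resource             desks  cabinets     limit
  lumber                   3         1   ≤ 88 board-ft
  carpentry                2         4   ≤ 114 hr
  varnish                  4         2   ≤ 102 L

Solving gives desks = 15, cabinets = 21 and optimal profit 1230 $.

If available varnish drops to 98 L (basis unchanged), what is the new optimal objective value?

1222

Binding: carpentry and varnish. Non-binding: lumber (22 unused).
Since lumber is not tight, its dual is 0.
The binding rows give the dual system: 2·y_carpentry + 4·y_varnish = 26 and 4·y_carpentry + 2·y_varnish = 40.
Solving: y_carpentry = 9, y_varnish = 2.
Δz = y_varnish·Δb = 2 × (-4) = -8, so new z* = 1230 − 8 = 1222.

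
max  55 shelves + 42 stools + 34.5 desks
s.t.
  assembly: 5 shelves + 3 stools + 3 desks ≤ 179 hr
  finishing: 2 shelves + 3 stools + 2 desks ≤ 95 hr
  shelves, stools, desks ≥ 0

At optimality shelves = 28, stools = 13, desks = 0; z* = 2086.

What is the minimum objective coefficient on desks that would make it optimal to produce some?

At the optimum: assembly uses 179 of 179 (binding); finishing uses 95 of 95 (binding).
The binding rows give the dual system: 5·y_assembly + 2·y_finishing = 55 and 3·y_assembly + 3·y_finishing = 42.
Solving: y_assembly = 9, y_finishing = 5.
desks enters the basis when its profit ≥ yᵀa₃ = 9·3 + 5·2 = 37.

37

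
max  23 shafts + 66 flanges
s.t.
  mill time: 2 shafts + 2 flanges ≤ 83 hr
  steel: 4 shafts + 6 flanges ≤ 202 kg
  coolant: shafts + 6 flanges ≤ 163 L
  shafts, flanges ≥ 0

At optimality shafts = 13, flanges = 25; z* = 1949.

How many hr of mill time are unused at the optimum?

mill time used = 2·13 + 2·25 = 76; slack = 83 − 76 = 7.

7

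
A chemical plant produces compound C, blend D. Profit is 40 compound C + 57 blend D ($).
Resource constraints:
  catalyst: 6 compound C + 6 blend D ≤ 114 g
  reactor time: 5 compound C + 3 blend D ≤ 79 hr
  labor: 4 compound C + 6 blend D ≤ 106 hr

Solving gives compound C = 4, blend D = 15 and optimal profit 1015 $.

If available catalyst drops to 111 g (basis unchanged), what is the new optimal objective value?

1012

Check each constraint at x*: catalyst 114/114 (tight); reactor time 65/79 (slack 14); labor 106/106 (tight).
By complementary slackness, y = 0 for the non-binding constraint.
Dual feasibility on the basic columns requires 6·y_catalyst + 4·y_labor = 40, 6·y_catalyst + 6·y_labor = 57.
→ y_catalyst = 1 and y_labor = 8.5.
Δz = y_catalyst·Δb = 1 × (-3) = -3, so new z* = 1015 − 3 = 1012.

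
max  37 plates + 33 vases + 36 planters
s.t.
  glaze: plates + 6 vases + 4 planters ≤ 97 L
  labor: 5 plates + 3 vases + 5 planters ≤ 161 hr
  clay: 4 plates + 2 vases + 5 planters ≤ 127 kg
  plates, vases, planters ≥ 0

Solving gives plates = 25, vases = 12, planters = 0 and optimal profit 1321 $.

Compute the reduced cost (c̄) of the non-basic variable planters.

-7

At the optimum: glaze uses 97 of 97 (binding); labor uses 161 of 161 (binding); clay uses 124 of 127 (slack = 3).
By complementary slackness, y = 0 for the non-binding constraint.
From A_Bᵀ y = c: 1·y_glaze + 5·y_labor = 37; 6·y_glaze + 3·y_labor = 33.
→ y_glaze = 2 and y_labor = 7.
Reduced cost of planters: c₃ − yᵀa₃ = 36 − (2·4 + 7·5) = 36 − 43 = -7.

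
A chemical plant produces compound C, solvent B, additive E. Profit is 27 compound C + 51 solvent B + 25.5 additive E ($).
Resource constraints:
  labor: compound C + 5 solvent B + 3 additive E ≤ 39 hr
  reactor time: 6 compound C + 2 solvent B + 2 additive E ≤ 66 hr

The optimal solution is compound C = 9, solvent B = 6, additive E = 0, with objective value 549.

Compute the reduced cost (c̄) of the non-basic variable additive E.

At the optimum: labor uses 39 of 39 (binding); reactor time uses 66 of 66 (binding).
From A_Bᵀ y = c: 1·y_labor + 6·y_reactor time = 27; 5·y_labor + 2·y_reactor time = 51.
This yields shadow prices y_labor = 9, y_reactor time = 3.
Reduced cost of additive E: c₃ − yᵀa₃ = 25.5 − (9·3 + 3·2) = 25.5 − 33 = -7.5.

-7.5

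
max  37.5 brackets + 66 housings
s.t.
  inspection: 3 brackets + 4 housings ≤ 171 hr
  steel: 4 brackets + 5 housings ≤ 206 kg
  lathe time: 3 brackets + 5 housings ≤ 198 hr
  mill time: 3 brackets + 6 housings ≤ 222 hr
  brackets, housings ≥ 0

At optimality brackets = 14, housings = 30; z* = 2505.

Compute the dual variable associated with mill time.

8.5

Check each constraint at x*: inspection 162/171 (slack 9); steel 206/206 (tight); lathe time 192/198 (slack 6); mill time 222/222 (tight).
Slack constraints have shadow price 0 (complementary slackness).
Dual feasibility on the basic columns requires 4·y_steel + 3·y_mill time = 37.5, 5·y_steel + 6·y_mill time = 66.
→ y_steel = 3 and y_mill time = 8.5.
Shadow price of mill time = 8.5.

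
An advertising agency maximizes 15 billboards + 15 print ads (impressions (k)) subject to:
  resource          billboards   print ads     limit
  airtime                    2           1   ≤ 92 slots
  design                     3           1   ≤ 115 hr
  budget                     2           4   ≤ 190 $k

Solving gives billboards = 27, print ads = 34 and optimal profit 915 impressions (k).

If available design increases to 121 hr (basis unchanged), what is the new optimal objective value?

933

Binding: design and budget. Non-binding: airtime (4 unused).
Since airtime is not tight, its dual is 0.
Dual feasibility on the basic columns requires 3·y_design + 2·y_budget = 15, 1·y_design + 4·y_budget = 15.
This yields shadow prices y_design = 3, y_budget = 3.
Δz = y_design·Δb = 3 × (6) = 18, so new z* = 915 + 18 = 933.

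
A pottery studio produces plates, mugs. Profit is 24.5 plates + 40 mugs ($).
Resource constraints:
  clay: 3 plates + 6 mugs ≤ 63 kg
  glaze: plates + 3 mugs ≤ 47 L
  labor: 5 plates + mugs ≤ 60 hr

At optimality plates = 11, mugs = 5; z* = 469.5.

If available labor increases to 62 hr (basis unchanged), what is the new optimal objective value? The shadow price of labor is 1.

Δb = 2, so new z* = 469.5 + (1)·(2) = 469.5 + 2 = 471.5.

471.5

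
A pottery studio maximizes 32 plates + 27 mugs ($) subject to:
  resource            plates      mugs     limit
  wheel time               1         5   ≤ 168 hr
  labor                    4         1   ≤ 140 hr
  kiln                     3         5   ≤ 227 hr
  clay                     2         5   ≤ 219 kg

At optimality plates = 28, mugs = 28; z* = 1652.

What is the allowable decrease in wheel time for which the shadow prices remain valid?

133

Binding constraints: wheel time, labor. The basis is B = [[1,5],[4,1]] with det -19.
Per unit decrease in wheel time, x* moves by d = (0.0526, -0.2105).
The basis stays optimal until mugs reaches 0; allowable decrease = 133 hr.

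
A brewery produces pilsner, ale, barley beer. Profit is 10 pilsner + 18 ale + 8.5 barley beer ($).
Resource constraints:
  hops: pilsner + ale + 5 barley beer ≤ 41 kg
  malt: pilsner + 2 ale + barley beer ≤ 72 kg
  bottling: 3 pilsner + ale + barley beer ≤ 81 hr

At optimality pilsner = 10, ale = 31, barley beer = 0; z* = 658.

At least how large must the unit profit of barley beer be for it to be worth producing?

At the optimum: hops uses 41 of 41 (binding); malt uses 72 of 72 (binding); bottling uses 61 of 81 (slack = 20).
Slack constraints have shadow price 0 (complementary slackness).
From A_Bᵀ y = c: 1·y_hops + 1·y_malt = 10; 1·y_hops + 2·y_malt = 18.
Solving: y_hops = 2, y_malt = 8.
barley beer enters the basis when its profit ≥ yᵀa₃ = 2·5 + 8·1 = 18.

18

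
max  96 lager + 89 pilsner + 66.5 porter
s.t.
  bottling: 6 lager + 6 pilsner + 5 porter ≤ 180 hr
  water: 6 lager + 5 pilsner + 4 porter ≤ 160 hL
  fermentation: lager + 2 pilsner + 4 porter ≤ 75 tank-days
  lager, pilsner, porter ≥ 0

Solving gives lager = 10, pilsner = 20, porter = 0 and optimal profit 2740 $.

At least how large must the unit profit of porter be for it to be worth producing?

73

At the optimum: bottling uses 180 of 180 (binding); water uses 160 of 160 (binding); fermentation uses 50 of 75 (slack = 25).
Slack constraints have shadow price 0 (complementary slackness).
From A_Bᵀ y = c: 6·y_bottling + 6·y_water = 96; 6·y_bottling + 5·y_water = 89.
Solving: y_bottling = 9, y_water = 7.
porter enters the basis when its profit ≥ yᵀa₃ = 9·5 + 7·4 = 73.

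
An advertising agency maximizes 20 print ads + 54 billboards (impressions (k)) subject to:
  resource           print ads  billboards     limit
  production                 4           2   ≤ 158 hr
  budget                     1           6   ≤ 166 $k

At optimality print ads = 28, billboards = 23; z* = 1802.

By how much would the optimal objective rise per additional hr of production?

At the optimum: production uses 158 of 158 (binding); budget uses 166 of 166 (binding).
From A_Bᵀ y = c: 4·y_production + 1·y_budget = 20; 2·y_production + 6·y_budget = 54.
Solving: y_production = 3, y_budget = 8.
Shadow price of production = 3.

3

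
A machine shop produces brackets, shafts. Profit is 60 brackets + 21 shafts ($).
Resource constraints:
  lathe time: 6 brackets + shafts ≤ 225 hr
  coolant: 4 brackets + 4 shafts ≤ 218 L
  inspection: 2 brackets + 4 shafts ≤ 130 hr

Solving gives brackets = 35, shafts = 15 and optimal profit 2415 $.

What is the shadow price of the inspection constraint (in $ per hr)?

3

Check each constraint at x*: lathe time 225/225 (tight); coolant 200/218 (slack 18); inspection 130/130 (tight).
Slack constraints have shadow price 0 (complementary slackness).
The binding rows give the dual system: 6·y_lathe time + 2·y_inspection = 60 and 1·y_lathe time + 4·y_inspection = 21.
Solving: y_lathe time = 9, y_inspection = 3.
Shadow price of inspection = 3.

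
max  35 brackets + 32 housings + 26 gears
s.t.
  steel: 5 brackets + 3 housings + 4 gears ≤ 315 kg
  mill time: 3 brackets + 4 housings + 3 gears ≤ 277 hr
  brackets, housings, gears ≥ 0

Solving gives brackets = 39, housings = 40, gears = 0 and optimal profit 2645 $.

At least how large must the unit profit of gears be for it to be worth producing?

At the optimum: steel uses 315 of 315 (binding); mill time uses 277 of 277 (binding).
Dual feasibility on the basic columns requires 5·y_steel + 3·y_mill time = 35, 3·y_steel + 4·y_mill time = 32.
This yields shadow prices y_steel = 4, y_mill time = 5.
gears enters the basis when its profit ≥ yᵀa₃ = 4·4 + 5·3 = 31.

31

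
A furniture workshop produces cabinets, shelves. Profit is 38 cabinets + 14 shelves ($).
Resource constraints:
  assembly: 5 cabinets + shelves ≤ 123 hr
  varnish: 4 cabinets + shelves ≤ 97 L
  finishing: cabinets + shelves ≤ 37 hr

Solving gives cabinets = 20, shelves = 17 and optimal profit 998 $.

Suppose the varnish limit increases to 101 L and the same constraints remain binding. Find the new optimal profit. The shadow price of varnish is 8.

1030

Δb = 4, so new z* = 998 + (8)·(4) = 998 + 32 = 1030.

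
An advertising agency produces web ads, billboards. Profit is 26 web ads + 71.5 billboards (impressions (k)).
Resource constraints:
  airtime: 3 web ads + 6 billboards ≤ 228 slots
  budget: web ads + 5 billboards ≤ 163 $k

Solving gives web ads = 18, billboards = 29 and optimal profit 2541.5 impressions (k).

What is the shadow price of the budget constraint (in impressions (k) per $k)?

Both airtime and budget are binding at x*.
The binding rows give the dual system: 3·y_airtime + 1·y_budget = 26 and 6·y_airtime + 5·y_budget = 71.5.
→ y_airtime = 6.5 and y_budget = 6.5.
Shadow price of budget = 6.5.

6.5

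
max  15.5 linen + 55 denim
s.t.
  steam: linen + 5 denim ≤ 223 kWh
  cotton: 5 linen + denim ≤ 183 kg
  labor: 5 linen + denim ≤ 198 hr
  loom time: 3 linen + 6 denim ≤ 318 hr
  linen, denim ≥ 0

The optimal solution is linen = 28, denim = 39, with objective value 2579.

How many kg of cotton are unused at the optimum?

4

cotton used = 5·28 + 1·39 = 179; slack = 183 − 179 = 4.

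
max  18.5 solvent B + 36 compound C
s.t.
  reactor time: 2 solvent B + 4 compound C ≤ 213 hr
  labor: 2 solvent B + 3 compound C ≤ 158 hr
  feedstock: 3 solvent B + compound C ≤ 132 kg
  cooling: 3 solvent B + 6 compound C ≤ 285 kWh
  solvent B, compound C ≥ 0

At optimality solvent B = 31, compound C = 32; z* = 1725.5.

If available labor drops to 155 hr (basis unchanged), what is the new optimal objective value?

1722.5

Binding: labor and cooling. Non-binding: reactor time (23 unused), feedstock (7 unused).
Slack constraints have shadow price 0 (complementary slackness).
From A_Bᵀ y = c: 2·y_labor + 3·y_cooling = 18.5; 3·y_labor + 6·y_cooling = 36.
→ y_labor = 1 and y_cooling = 5.5.
Δz = y_labor·Δb = 1 × (-3) = -3, so new z* = 1725.5 − 3 = 1722.5.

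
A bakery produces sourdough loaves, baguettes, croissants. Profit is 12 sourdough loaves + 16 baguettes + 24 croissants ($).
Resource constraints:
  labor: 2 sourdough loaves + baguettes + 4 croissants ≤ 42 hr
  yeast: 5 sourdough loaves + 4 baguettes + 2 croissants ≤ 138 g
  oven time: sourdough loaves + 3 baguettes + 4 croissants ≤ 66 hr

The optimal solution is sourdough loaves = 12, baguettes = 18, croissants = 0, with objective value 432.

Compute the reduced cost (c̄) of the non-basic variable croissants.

Binding: labor and oven time. Non-binding: yeast (6 unused).
Since yeast is not tight, its dual is 0.
From A_Bᵀ y = c: 2·y_labor + 1·y_oven time = 12; 1·y_labor + 3·y_oven time = 16.
→ y_labor = 4 and y_oven time = 4.
Reduced cost of croissants: c₃ − yᵀa₃ = 24 − (4·4 + 4·4) = 24 − 32 = -8.

-8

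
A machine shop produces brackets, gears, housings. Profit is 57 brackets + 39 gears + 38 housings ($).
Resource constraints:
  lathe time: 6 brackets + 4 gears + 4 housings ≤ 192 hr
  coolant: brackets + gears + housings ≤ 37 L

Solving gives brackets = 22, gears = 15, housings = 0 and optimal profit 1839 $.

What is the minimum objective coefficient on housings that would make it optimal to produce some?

Both lathe time and coolant are binding at x*.
From A_Bᵀ y = c: 6·y_lathe time + 1·y_coolant = 57; 4·y_lathe time + 1·y_coolant = 39.
→ y_lathe time = 9 and y_coolant = 3.
housings enters the basis when its profit ≥ yᵀa₃ = 9·4 + 3·1 = 39.

39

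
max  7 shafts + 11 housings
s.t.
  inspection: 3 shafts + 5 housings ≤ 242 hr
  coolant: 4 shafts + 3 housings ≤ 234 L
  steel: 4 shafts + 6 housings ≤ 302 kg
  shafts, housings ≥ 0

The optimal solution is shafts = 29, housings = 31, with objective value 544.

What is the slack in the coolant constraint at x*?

25

coolant used = 4·29 + 3·31 = 209; slack = 234 − 209 = 25.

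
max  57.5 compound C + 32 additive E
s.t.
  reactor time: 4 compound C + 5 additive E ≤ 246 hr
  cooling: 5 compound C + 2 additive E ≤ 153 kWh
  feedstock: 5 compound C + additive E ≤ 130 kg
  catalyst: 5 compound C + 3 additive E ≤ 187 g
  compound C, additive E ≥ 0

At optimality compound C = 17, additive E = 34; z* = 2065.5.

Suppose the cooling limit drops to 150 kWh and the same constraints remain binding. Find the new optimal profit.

2058

Check each constraint at x*: reactor time 238/246 (slack 8); cooling 153/153 (tight); feedstock 119/130 (slack 11); catalyst 187/187 (tight).
Since reactor time, feedstock are not tight, their duals are 0.
Dual feasibility on the basic columns requires 5·y_cooling + 5·y_catalyst = 57.5, 2·y_cooling + 3·y_catalyst = 32.
This yields shadow prices y_cooling = 2.5, y_catalyst = 9.
Δz = y_cooling·Δb = 2.5 × (-3) = -7.5, so new z* = 2065.5 − 7.5 = 2058.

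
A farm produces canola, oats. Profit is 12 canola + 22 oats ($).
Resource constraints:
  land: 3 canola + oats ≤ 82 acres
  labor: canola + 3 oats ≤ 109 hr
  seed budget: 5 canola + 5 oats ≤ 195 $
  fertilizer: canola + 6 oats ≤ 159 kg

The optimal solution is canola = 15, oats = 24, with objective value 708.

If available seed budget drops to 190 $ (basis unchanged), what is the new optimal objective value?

698

Check each constraint at x*: land 69/82 (slack 13); labor 87/109 (slack 22); seed budget 195/195 (tight); fertilizer 159/159 (tight).
Since land, labor are not tight, their duals are 0.
The binding rows give the dual system: 5·y_seed budget + 1·y_fertilizer = 12 and 5·y_seed budget + 6·y_fertilizer = 22.
→ y_seed budget = 2 and y_fertilizer = 2.
Δz = y_seed budget·Δb = 2 × (-5) = -10, so new z* = 708 − 10 = 698.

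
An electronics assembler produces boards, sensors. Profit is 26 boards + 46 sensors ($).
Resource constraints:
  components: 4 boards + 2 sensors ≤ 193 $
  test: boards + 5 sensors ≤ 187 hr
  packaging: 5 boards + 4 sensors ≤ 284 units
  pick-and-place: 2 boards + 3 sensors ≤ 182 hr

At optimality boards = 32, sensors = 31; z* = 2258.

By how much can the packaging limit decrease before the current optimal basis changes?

134.4

Binding constraints: test, packaging. The basis is B = [[1,5],[5,4]] with det -21.
Per unit decrease in packaging, x* moves by d = (-0.2381, 0.0476).
The basis stays optimal until boards reaches 0; allowable decrease = 134.4 units.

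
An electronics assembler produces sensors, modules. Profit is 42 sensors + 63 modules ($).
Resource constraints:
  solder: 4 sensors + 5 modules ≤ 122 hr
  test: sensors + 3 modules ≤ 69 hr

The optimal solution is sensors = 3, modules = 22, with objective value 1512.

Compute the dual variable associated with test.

Check each constraint at x*: solder 122/122 (tight); test 69/69 (tight).
From A_Bᵀ y = c: 4·y_solder + 1·y_test = 42; 5·y_solder + 3·y_test = 63.
Solving: y_solder = 9, y_test = 6.
Shadow price of test = 6.

6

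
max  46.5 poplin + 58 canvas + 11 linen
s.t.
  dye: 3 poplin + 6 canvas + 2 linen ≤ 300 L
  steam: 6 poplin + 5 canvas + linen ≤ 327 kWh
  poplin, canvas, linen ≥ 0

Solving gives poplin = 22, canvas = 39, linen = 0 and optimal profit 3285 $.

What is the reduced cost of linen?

At the optimum: dye uses 300 of 300 (binding); steam uses 327 of 327 (binding).
The binding rows give the dual system: 3·y_dye + 6·y_steam = 46.5 and 6·y_dye + 5·y_steam = 58.
→ y_dye = 5.5 and y_steam = 5.
Reduced cost of linen: c₃ − yᵀa₃ = 11 − (5.5·2 + 5·1) = 11 − 16 = -5.

-5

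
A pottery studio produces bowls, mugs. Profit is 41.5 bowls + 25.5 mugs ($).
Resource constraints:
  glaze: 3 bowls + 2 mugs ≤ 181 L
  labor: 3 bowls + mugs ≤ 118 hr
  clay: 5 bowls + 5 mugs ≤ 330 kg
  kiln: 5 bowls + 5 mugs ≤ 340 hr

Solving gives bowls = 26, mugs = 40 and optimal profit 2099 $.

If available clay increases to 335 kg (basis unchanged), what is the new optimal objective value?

Binding: labor and clay. Non-binding: glaze (23 unused), kiln (10 unused).
By complementary slackness, y = 0 for the non-binding constraints.
From A_Bᵀ y = c: 3·y_labor + 5·y_clay = 41.5; 1·y_labor + 5·y_clay = 25.5.
This yields shadow prices y_labor = 8, y_clay = 3.5.
Δz = y_clay·Δb = 3.5 × (5) = 17.5, so new z* = 2099 + 17.5 = 2116.5.

2116.5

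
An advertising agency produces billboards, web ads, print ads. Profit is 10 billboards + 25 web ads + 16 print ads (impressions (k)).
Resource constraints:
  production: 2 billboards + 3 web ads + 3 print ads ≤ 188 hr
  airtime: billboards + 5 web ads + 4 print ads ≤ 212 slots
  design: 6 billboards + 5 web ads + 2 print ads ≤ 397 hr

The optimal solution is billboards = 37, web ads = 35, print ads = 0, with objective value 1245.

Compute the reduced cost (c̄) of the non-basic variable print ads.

Check each constraint at x*: production 179/188 (slack 9); airtime 212/212 (tight); design 397/397 (tight).
Since production is not tight, its dual is 0.
Dual feasibility on the basic columns requires 1·y_airtime + 6·y_design = 10, 5·y_airtime + 5·y_design = 25.
Solving: y_airtime = 4, y_design = 1.
Reduced cost of print ads: c₃ − yᵀa₃ = 16 − (4·4 + 1·2) = 16 − 18 = -2.

-2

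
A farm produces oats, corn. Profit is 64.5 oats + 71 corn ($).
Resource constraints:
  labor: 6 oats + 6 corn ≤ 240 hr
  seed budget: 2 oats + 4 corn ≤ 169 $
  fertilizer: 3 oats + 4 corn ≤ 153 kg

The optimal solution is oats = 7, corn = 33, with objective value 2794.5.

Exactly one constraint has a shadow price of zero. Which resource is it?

labor: 240/240 (binding)
seed budget: 146/169 (slack 23)
fertilizer: 153/153 (binding)
By complementary slackness, a constraint with positive slack has shadow price 0 → seed budget.

seed budget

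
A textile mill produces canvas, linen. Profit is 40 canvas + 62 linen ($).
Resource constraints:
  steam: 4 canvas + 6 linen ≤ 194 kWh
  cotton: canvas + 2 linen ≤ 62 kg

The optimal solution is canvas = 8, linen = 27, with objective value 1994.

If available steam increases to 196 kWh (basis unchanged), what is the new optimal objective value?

At the optimum: steam uses 194 of 194 (binding); cotton uses 62 of 62 (binding).
From A_Bᵀ y = c: 4·y_steam + 1·y_cotton = 40; 6·y_steam + 2·y_cotton = 62.
Solving: y_steam = 9, y_cotton = 4.
Δz = y_steam·Δb = 9 × (2) = 18, so new z* = 1994 + 18 = 2012.

2012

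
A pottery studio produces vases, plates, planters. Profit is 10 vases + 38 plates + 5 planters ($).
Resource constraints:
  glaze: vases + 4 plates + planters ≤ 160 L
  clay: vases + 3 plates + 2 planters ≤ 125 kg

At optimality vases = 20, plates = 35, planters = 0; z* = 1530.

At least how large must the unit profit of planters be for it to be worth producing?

12

Check each constraint at x*: glaze 160/160 (tight); clay 125/125 (tight).
From A_Bᵀ y = c: 1·y_glaze + 1·y_clay = 10; 4·y_glaze + 3·y_clay = 38.
→ y_glaze = 8 and y_clay = 2.
planters enters the basis when its profit ≥ yᵀa₃ = 8·1 + 2·2 = 12.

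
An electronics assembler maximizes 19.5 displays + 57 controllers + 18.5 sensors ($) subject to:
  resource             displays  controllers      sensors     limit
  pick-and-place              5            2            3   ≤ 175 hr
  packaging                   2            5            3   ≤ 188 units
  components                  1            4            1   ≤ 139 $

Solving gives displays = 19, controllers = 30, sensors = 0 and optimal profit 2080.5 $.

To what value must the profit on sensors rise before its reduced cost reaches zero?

Binding: packaging and components. Non-binding: pick-and-place (20 unused).
Since pick-and-place is not tight, its dual is 0.
The binding rows give the dual system: 2·y_packaging + 1·y_components = 19.5 and 5·y_packaging + 4·y_components = 57.
Solving: y_packaging = 7, y_components = 5.5.
sensors enters the basis when its profit ≥ yᵀa₃ = 7·3 + 5.5·1 = 26.5.

26.5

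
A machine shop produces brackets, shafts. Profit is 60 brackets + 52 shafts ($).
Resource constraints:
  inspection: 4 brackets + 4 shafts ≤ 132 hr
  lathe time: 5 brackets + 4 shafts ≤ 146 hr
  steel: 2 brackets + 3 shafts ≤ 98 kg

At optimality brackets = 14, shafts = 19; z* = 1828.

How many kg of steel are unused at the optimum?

13

steel used = 2·14 + 3·19 = 85; slack = 98 − 85 = 13.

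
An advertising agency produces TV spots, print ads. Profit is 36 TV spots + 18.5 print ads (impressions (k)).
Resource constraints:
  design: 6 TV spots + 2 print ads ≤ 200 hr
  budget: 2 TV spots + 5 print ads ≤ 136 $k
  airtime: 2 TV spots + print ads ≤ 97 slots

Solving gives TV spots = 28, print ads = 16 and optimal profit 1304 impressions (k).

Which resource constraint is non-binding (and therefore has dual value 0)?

design: 200/200 (binding)
budget: 136/136 (binding)
airtime: 72/97 (slack 25)
By complementary slackness, a constraint with positive slack has shadow price 0 → airtime.

airtime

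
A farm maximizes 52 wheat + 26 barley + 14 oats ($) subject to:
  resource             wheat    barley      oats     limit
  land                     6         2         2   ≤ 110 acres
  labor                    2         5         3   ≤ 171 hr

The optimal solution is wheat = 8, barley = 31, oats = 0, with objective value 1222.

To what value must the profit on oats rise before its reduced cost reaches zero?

At the optimum: land uses 110 of 110 (binding); labor uses 171 of 171 (binding).
Dual feasibility on the basic columns requires 6·y_land + 2·y_labor = 52, 2·y_land + 5·y_labor = 26.
→ y_land = 8 and y_labor = 2.
oats enters the basis when its profit ≥ yᵀa₃ = 8·2 + 2·3 = 22.

22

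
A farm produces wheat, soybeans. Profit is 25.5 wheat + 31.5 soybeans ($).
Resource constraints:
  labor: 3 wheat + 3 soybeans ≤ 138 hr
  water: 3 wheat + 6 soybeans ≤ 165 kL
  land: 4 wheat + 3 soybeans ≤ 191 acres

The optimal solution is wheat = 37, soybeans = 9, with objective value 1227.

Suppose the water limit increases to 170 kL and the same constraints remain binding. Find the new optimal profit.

1237

Binding: labor and water. Non-binding: land (16 unused).
By complementary slackness, y = 0 for the non-binding constraint.
The binding rows give the dual system: 3·y_labor + 3·y_water = 25.5 and 3·y_labor + 6·y_water = 31.5.
→ y_labor = 6.5 and y_water = 2.
Δz = y_water·Δb = 2 × (5) = 10, so new z* = 1227 + 10 = 1237.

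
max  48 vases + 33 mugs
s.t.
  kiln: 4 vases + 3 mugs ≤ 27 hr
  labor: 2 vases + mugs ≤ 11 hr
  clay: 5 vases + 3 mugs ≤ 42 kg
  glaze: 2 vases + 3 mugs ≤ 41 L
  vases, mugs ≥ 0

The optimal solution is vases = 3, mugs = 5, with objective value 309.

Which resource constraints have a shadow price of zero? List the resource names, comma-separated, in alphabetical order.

kiln: 27/27 (binding)
labor: 11/11 (binding)
clay: 30/42 (slack 12)
glaze: 21/41 (slack 20)
By complementary slackness, a constraint with positive slack has shadow price 0 → clay, glaze.

clay, glaze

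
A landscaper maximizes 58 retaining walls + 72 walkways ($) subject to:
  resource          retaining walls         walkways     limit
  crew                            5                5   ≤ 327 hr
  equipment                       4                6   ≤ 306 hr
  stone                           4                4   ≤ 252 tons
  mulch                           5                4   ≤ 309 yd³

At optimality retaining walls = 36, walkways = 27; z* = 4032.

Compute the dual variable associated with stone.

7.5

Check each constraint at x*: crew 315/327 (slack 12); equipment 306/306 (tight); stone 252/252 (tight); mulch 288/309 (slack 21).
Slack constraints have shadow price 0 (complementary slackness).
The binding rows give the dual system: 4·y_equipment + 4·y_stone = 58 and 6·y_equipment + 4·y_stone = 72.
Solving: y_equipment = 7, y_stone = 7.5.
Shadow price of stone = 7.5.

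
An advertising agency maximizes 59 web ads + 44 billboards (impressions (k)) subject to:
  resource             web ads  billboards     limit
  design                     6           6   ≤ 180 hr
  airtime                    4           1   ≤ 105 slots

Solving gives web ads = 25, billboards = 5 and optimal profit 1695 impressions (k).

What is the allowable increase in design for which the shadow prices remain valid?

450

Binding constraints: design, airtime. The basis is B = [[6,6],[4,1]] with det -18.
Per unit increase in design, x* moves by d = (-0.0556, 0.2222).
The basis stays optimal until web ads reaches 0; allowable increase = 450 hr.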